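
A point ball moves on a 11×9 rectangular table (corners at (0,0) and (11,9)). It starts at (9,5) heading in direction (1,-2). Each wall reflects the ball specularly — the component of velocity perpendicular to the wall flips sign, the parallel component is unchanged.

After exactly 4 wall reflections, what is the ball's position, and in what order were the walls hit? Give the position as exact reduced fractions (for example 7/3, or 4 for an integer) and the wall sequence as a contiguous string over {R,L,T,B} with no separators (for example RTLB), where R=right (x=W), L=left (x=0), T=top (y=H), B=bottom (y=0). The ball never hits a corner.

Final position: (3/2,0)
Wall sequence: RBTB

1. t=2 → R at (11,1); v=(-1,-2)
2. t=1/2 → B at (21/2,0); v=(-1,2)
3. t=9/2 → T at (6,9); v=(-1,-2)
4. t=9/2 → B at (3/2,0); v=(-1,2)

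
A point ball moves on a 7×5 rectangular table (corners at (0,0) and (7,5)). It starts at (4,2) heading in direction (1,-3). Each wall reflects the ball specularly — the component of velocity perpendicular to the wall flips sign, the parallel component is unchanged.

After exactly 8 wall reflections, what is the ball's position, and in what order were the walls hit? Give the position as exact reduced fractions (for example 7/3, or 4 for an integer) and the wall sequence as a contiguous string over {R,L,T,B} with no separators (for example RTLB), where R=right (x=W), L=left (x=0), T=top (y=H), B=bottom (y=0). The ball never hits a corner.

1. t=2/3 → B at (14/3,0); v=(1,3)
2. t=5/3 → T at (19/3,5); v=(1,-3)
3. t=2/3 → R at (7,3); v=(-1,-3)
4. t=1 → B at (6,0); v=(-1,3)
5. t=5/3 → T at (13/3,5); v=(-1,-3)
6. t=5/3 → B at (8/3,0); v=(-1,3)
7. t=5/3 → T at (1,5); v=(-1,-3)
8. t=1 → L at (0,2); v=(1,-3)

Final position: (0,2)
Wall sequence: BTRBTBTL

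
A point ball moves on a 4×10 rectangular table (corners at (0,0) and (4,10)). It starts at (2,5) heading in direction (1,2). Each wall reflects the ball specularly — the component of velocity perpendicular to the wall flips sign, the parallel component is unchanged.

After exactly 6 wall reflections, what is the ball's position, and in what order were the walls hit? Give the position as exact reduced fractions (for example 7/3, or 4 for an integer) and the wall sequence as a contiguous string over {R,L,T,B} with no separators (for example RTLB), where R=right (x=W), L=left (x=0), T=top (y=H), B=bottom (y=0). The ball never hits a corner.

1. t=2 → R at (4,9); v=(-1,2)
2. t=1/2 → T at (7/2,10); v=(-1,-2)
3. t=7/2 → L at (0,3); v=(1,-2)
4. t=3/2 → B at (3/2,0); v=(1,2)
5. t=5/2 → R at (4,5); v=(-1,2)
6. t=5/2 → T at (3/2,10); v=(-1,-2)

Final position: (3/2,10)
Wall sequence: RTLBRT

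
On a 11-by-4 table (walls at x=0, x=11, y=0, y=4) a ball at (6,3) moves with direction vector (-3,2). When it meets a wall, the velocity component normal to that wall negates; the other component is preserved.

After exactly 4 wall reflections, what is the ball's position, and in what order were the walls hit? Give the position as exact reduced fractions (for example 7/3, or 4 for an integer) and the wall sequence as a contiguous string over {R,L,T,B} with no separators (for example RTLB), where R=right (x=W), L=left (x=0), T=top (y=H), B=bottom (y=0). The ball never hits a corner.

Final position: (15/2,4)
Wall sequence: TLBT

1. t=1/2 → T at (9/2,4); v=(-3,-2)
2. t=3/2 → L at (0,1); v=(3,-2)
3. t=1/2 → B at (3/2,0); v=(3,2)
4. t=2 → T at (15/2,4); v=(3,-2)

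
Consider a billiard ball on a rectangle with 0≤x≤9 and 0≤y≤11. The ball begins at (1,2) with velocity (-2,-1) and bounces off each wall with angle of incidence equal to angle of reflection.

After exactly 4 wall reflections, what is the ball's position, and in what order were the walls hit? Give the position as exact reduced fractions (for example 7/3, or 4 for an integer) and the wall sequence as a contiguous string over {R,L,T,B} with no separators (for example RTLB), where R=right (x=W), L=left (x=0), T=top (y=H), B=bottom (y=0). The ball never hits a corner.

Final position: (0,15/2)
Wall sequence: LBRL

1. t=1/2 → L at (0,3/2); v=(2,-1)
2. t=3/2 → B at (3,0); v=(2,1)
3. t=3 → R at (9,3); v=(-2,1)
4. t=9/2 → L at (0,15/2); v=(2,1)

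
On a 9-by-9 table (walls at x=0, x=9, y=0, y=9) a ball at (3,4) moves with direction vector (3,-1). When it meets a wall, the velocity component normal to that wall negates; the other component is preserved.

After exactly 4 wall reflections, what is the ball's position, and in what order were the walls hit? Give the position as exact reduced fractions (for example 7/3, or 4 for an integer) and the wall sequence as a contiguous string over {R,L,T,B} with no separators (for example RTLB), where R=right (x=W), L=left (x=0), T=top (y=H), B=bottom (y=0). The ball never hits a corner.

1. t=2 → R at (9,2); v=(-3,-1)
2. t=2 → B at (3,0); v=(-3,1)
3. t=1 → L at (0,1); v=(3,1)
4. t=3 → R at (9,4); v=(-3,1)

Final position: (9,4)
Wall sequence: RBLR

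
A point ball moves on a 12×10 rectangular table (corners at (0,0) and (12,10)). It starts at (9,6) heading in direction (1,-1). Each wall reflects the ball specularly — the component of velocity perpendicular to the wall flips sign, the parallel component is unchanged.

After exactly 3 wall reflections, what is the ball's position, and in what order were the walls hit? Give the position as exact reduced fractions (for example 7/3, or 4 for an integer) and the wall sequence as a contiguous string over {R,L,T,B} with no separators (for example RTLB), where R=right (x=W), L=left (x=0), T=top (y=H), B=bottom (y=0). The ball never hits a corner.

1. t=3 → R at (12,3); v=(-1,-1)
2. t=3 → B at (9,0); v=(-1,1)
3. t=9 → L at (0,9); v=(1,1)

Final position: (0,9)
Wall sequence: RBL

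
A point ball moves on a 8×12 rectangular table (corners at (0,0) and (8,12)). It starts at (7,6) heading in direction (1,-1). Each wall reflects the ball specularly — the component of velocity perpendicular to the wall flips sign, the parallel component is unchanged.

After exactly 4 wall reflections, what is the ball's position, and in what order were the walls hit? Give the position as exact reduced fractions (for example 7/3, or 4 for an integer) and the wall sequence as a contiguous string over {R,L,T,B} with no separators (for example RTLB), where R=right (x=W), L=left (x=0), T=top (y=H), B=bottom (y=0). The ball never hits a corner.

1. t=1 → R at (8,5); v=(-1,-1)
2. t=5 → B at (3,0); v=(-1,1)
3. t=3 → L at (0,3); v=(1,1)
4. t=8 → R at (8,11); v=(-1,1)

Final position: (8,11)
Wall sequence: RBLR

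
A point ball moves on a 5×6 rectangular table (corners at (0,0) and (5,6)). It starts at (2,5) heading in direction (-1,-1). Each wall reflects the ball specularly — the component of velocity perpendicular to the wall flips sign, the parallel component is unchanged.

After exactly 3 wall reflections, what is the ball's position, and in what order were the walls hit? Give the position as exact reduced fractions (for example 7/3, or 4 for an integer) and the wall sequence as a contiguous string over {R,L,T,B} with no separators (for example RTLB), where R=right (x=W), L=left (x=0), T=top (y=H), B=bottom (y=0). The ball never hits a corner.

1. t=2 → L at (0,3); v=(1,-1)
2. t=3 → B at (3,0); v=(1,1)
3. t=2 → R at (5,2); v=(-1,1)

Final position: (5,2)
Wall sequence: LBR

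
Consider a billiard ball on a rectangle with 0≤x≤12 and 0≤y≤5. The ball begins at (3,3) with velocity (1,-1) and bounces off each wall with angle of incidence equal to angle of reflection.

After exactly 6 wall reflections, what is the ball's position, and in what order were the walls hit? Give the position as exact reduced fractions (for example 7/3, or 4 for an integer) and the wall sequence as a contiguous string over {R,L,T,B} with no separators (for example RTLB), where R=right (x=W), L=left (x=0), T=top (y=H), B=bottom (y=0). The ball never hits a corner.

Final position: (0,2)
Wall sequence: BTRBTL

1. t=3 → B at (6,0); v=(1,1)
2. t=5 → T at (11,5); v=(1,-1)
3. t=1 → R at (12,4); v=(-1,-1)
4. t=4 → B at (8,0); v=(-1,1)
5. t=5 → T at (3,5); v=(-1,-1)
6. t=3 → L at (0,2); v=(1,-1)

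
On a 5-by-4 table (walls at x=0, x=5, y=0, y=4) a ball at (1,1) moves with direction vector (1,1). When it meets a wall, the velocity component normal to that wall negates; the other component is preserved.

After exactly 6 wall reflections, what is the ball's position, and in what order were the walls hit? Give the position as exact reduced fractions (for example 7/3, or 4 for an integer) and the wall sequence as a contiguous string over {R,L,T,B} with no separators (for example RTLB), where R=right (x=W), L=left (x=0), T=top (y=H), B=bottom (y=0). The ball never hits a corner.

1. t=3 → T at (4,4); v=(1,-1)
2. t=1 → R at (5,3); v=(-1,-1)
3. t=3 → B at (2,0); v=(-1,1)
4. t=2 → L at (0,2); v=(1,1)
5. t=2 → T at (2,4); v=(1,-1)
6. t=3 → R at (5,1); v=(-1,-1)

Final position: (5,1)
Wall sequence: TRBLTR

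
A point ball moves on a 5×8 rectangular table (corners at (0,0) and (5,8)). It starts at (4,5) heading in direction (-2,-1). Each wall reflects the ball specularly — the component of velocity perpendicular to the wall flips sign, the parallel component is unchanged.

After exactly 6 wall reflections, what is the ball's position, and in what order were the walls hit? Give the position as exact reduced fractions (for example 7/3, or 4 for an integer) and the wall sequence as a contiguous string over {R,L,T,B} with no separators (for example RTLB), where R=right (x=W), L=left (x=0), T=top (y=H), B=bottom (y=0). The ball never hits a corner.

Final position: (0,7)
Wall sequence: LRBLRL

1. t=2 → L at (0,3); v=(2,-1)
2. t=5/2 → R at (5,1/2); v=(-2,-1)
3. t=1/2 → B at (4,0); v=(-2,1)
4. t=2 → L at (0,2); v=(2,1)
5. t=5/2 → R at (5,9/2); v=(-2,1)
6. t=5/2 → L at (0,7); v=(2,1)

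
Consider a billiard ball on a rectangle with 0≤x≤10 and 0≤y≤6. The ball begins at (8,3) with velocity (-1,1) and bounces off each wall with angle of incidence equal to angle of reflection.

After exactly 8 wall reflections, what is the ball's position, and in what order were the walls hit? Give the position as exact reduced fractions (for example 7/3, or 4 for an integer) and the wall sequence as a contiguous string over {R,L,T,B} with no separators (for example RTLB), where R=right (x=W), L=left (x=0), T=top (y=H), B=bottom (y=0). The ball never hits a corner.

1. t=3 → T at (5,6); v=(-1,-1)
2. t=5 → L at (0,1); v=(1,-1)
3. t=1 → B at (1,0); v=(1,1)
4. t=6 → T at (7,6); v=(1,-1)
5. t=3 → R at (10,3); v=(-1,-1)
6. t=3 → B at (7,0); v=(-1,1)
7. t=6 → T at (1,6); v=(-1,-1)
8. t=1 → L at (0,5); v=(1,-1)

Final position: (0,5)
Wall sequence: TLBTRBTL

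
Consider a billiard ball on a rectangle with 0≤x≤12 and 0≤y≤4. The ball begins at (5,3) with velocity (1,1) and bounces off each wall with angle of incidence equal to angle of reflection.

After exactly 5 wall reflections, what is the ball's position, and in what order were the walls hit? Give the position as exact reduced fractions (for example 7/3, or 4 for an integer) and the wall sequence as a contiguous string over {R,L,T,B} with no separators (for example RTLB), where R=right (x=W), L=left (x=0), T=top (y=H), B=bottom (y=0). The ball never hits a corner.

1. t=1 → T at (6,4); v=(1,-1)
2. t=4 → B at (10,0); v=(1,1)
3. t=2 → R at (12,2); v=(-1,1)
4. t=2 → T at (10,4); v=(-1,-1)
5. t=4 → B at (6,0); v=(-1,1)

Final position: (6,0)
Wall sequence: TBRTB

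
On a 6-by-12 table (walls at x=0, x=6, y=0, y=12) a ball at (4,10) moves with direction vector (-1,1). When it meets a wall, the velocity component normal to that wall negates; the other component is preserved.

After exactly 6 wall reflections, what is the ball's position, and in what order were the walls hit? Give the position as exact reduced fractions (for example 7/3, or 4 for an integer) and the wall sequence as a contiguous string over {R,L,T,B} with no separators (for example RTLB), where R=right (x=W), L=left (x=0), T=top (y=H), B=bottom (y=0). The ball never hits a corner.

1. t=2 → T at (2,12); v=(-1,-1)
2. t=2 → L at (0,10); v=(1,-1)
3. t=6 → R at (6,4); v=(-1,-1)
4. t=4 → B at (2,0); v=(-1,1)
5. t=2 → L at (0,2); v=(1,1)
6. t=6 → R at (6,8); v=(-1,1)

Final position: (6,8)
Wall sequence: TLRBLR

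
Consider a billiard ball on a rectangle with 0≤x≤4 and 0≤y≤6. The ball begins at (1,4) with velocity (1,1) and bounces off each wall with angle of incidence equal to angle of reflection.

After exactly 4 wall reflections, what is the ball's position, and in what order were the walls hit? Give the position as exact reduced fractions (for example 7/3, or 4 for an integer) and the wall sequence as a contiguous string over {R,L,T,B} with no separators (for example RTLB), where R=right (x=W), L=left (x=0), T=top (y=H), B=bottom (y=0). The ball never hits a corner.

Final position: (1,0)
Wall sequence: TRLB

1. t=2 → T at (3,6); v=(1,-1)
2. t=1 → R at (4,5); v=(-1,-1)
3. t=4 → L at (0,1); v=(1,-1)
4. t=1 → B at (1,0); v=(1,1)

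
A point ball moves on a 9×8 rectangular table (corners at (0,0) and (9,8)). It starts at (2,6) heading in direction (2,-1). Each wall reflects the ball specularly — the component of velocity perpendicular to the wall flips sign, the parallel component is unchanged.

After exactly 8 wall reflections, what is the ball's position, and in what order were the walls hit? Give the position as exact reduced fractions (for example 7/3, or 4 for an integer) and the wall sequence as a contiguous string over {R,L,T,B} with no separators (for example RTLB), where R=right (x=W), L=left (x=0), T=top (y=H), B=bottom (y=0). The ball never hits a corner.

1. t=7/2 → R at (9,5/2); v=(-2,-1)
2. t=5/2 → B at (4,0); v=(-2,1)
3. t=2 → L at (0,2); v=(2,1)
4. t=9/2 → R at (9,13/2); v=(-2,1)
5. t=3/2 → T at (6,8); v=(-2,-1)
6. t=3 → L at (0,5); v=(2,-1)
7. t=9/2 → R at (9,1/2); v=(-2,-1)
8. t=1/2 → B at (8,0); v=(-2,1)

Final position: (8,0)
Wall sequence: RBLRTLRB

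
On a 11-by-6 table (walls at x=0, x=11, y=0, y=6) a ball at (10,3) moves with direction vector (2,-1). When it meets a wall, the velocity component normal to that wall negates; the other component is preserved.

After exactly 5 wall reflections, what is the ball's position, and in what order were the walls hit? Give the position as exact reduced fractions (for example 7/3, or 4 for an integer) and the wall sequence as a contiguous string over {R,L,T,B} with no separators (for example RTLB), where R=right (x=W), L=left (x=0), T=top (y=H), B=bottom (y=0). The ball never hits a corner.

1. t=1/2 → R at (11,5/2); v=(-2,-1)
2. t=5/2 → B at (6,0); v=(-2,1)
3. t=3 → L at (0,3); v=(2,1)
4. t=3 → T at (6,6); v=(2,-1)
5. t=5/2 → R at (11,7/2); v=(-2,-1)

Final position: (11,7/2)
Wall sequence: RBLTR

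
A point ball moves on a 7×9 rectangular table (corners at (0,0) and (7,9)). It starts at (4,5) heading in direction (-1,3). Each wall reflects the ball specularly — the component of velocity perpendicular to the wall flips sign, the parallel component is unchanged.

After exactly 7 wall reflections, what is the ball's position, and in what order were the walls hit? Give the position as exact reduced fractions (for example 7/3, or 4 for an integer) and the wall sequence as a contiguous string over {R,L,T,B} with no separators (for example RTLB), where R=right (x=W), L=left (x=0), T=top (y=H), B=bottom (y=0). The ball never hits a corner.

Final position: (14/3,9)
Wall sequence: TLBTBRT

1. t=4/3 → T at (8/3,9); v=(-1,-3)
2. t=8/3 → L at (0,1); v=(1,-3)
3. t=1/3 → B at (1/3,0); v=(1,3)
4. t=3 → T at (10/3,9); v=(1,-3)
5. t=3 → B at (19/3,0); v=(1,3)
6. t=2/3 → R at (7,2); v=(-1,3)
7. t=7/3 → T at (14/3,9); v=(-1,-3)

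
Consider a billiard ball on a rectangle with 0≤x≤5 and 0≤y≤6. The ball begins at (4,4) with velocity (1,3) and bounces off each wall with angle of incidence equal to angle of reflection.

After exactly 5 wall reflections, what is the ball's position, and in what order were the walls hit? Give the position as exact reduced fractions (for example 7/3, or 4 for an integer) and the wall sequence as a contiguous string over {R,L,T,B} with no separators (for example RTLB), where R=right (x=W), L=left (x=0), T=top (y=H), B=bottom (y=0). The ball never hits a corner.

Final position: (0,2)
Wall sequence: TRBTL

1. t=2/3 → T at (14/3,6); v=(1,-3)
2. t=1/3 → R at (5,5); v=(-1,-3)
3. t=5/3 → B at (10/3,0); v=(-1,3)
4. t=2 → T at (4/3,6); v=(-1,-3)
5. t=4/3 → L at (0,2); v=(1,-3)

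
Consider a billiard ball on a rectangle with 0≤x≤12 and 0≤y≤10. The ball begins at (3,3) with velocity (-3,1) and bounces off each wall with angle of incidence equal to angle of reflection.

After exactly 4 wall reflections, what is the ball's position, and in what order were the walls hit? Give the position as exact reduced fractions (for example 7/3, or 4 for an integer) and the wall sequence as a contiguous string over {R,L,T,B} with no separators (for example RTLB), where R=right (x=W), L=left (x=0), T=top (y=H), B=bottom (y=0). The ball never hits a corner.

Final position: (0,8)
Wall sequence: LRTL

1. t=1 → L at (0,4); v=(3,1)
2. t=4 → R at (12,8); v=(-3,1)
3. t=2 → T at (6,10); v=(-3,-1)
4. t=2 → L at (0,8); v=(3,-1)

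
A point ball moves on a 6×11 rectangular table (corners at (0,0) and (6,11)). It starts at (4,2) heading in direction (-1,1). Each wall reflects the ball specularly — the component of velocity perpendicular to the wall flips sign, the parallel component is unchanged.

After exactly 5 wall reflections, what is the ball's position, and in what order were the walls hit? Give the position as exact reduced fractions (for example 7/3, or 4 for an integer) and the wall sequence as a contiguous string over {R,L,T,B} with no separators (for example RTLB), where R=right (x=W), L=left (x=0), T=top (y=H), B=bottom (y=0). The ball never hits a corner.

Final position: (4,0)
Wall sequence: LTRLB

1. t=4 → L at (0,6); v=(1,1)
2. t=5 → T at (5,11); v=(1,-1)
3. t=1 → R at (6,10); v=(-1,-1)
4. t=6 → L at (0,4); v=(1,-1)
5. t=4 → B at (4,0); v=(1,1)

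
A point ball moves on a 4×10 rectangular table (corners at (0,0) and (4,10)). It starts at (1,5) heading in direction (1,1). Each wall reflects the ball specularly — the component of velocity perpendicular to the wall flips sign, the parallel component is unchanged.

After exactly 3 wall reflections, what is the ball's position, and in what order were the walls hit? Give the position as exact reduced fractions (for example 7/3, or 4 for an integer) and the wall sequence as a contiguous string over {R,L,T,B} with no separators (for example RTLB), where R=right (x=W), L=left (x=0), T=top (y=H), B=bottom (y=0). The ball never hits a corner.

1. t=3 → R at (4,8); v=(-1,1)
2. t=2 → T at (2,10); v=(-1,-1)
3. t=2 → L at (0,8); v=(1,-1)

Final position: (0,8)
Wall sequence: RTL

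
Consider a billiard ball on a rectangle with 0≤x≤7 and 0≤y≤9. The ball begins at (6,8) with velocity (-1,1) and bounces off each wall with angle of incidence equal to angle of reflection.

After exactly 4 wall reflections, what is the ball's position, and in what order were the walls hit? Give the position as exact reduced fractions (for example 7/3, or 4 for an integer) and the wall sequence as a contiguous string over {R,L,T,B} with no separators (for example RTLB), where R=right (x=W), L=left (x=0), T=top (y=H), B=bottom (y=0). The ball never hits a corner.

Final position: (7,3)
Wall sequence: TLBR

1. t=1 → T at (5,9); v=(-1,-1)
2. t=5 → L at (0,4); v=(1,-1)
3. t=4 → B at (4,0); v=(1,1)
4. t=3 → R at (7,3); v=(-1,1)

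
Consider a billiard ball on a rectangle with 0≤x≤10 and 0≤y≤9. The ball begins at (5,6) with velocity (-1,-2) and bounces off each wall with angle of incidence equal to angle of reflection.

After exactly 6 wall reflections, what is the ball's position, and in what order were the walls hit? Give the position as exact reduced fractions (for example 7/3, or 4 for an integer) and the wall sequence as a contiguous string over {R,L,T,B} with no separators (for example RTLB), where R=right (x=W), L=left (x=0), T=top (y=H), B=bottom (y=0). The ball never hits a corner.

Final position: (17/2,9)
Wall sequence: BLTBRT

1. t=3 → B at (2,0); v=(-1,2)
2. t=2 → L at (0,4); v=(1,2)
3. t=5/2 → T at (5/2,9); v=(1,-2)
4. t=9/2 → B at (7,0); v=(1,2)
5. t=3 → R at (10,6); v=(-1,2)
6. t=3/2 → T at (17/2,9); v=(-1,-2)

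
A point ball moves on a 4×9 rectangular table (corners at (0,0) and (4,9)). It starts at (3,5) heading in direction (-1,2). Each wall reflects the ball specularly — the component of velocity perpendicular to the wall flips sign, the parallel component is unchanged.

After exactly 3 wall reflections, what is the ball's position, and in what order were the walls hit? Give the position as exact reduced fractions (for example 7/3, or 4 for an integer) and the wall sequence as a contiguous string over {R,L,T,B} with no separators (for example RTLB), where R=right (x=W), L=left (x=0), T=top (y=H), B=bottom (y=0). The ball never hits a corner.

Final position: (7/2,0)
Wall sequence: TLB

1. t=2 → T at (1,9); v=(-1,-2)
2. t=1 → L at (0,7); v=(1,-2)
3. t=7/2 → B at (7/2,0); v=(1,2)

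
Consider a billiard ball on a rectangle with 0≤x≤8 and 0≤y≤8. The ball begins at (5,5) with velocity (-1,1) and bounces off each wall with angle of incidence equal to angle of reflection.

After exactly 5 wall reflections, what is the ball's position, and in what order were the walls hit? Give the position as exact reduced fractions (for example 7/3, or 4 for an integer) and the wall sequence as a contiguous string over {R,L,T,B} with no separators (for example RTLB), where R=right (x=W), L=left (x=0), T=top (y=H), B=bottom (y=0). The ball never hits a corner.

Final position: (2,8)
Wall sequence: TLBRT

1. t=3 → T at (2,8); v=(-1,-1)
2. t=2 → L at (0,6); v=(1,-1)
3. t=6 → B at (6,0); v=(1,1)
4. t=2 → R at (8,2); v=(-1,1)
5. t=6 → T at (2,8); v=(-1,-1)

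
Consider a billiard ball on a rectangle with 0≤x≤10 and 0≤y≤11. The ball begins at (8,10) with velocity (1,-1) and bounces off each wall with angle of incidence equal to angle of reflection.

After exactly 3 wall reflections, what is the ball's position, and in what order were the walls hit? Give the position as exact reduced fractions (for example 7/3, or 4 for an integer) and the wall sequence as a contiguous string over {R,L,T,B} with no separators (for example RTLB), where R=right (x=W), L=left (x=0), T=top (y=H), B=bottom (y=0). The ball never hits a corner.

Final position: (0,2)
Wall sequence: RBL

1. t=2 → R at (10,8); v=(-1,-1)
2. t=8 → B at (2,0); v=(-1,1)
3. t=2 → L at (0,2); v=(1,1)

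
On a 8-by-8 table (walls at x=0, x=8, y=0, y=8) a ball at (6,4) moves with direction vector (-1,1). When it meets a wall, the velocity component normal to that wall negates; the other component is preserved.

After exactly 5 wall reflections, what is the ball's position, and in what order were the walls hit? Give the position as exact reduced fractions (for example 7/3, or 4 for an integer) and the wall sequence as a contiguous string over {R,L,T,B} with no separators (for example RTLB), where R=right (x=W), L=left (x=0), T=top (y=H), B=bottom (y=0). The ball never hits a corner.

1. t=4 → T at (2,8); v=(-1,-1)
2. t=2 → L at (0,6); v=(1,-1)
3. t=6 → B at (6,0); v=(1,1)
4. t=2 → R at (8,2); v=(-1,1)
5. t=6 → T at (2,8); v=(-1,-1)

Final position: (2,8)
Wall sequence: TLBRT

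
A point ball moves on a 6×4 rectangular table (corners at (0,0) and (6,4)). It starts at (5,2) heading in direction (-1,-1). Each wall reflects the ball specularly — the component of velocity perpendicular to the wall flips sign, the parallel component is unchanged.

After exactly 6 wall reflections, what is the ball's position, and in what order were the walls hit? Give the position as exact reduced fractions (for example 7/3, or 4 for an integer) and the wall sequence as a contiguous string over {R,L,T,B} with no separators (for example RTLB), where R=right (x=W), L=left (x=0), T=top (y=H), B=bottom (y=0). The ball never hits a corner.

1. t=2 → B at (3,0); v=(-1,1)
2. t=3 → L at (0,3); v=(1,1)
3. t=1 → T at (1,4); v=(1,-1)
4. t=4 → B at (5,0); v=(1,1)
5. t=1 → R at (6,1); v=(-1,1)
6. t=3 → T at (3,4); v=(-1,-1)

Final position: (3,4)
Wall sequence: BLTBRT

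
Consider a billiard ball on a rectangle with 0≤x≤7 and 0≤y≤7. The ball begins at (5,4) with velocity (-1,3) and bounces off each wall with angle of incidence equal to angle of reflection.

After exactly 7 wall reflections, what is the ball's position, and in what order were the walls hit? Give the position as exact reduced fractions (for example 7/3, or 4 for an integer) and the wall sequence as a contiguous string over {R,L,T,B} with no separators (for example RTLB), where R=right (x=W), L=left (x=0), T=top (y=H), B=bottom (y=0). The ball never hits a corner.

1. t=1 → T at (4,7); v=(-1,-3)
2. t=7/3 → B at (5/3,0); v=(-1,3)
3. t=5/3 → L at (0,5); v=(1,3)
4. t=2/3 → T at (2/3,7); v=(1,-3)
5. t=7/3 → B at (3,0); v=(1,3)
6. t=7/3 → T at (16/3,7); v=(1,-3)
7. t=5/3 → R at (7,2); v=(-1,-3)

Final position: (7,2)
Wall sequence: TBLTBTR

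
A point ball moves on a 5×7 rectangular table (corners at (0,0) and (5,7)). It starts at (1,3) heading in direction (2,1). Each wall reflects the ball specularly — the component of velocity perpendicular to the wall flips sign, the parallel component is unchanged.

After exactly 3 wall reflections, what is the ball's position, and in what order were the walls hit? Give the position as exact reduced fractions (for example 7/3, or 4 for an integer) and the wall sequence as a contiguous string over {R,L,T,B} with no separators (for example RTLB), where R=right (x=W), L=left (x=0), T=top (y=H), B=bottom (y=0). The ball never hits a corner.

1. t=2 → R at (5,5); v=(-2,1)
2. t=2 → T at (1,7); v=(-2,-1)
3. t=1/2 → L at (0,13/2); v=(2,-1)

Final position: (0,13/2)
Wall sequence: RTL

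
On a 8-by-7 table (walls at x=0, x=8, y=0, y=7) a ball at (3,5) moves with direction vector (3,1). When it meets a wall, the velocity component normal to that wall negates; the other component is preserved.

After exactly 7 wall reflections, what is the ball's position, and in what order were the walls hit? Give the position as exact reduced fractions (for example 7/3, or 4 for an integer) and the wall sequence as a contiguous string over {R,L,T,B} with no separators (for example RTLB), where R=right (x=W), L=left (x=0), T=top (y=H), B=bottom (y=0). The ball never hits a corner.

1. t=5/3 → R at (8,20/3); v=(-3,1)
2. t=1/3 → T at (7,7); v=(-3,-1)
3. t=7/3 → L at (0,14/3); v=(3,-1)
4. t=8/3 → R at (8,2); v=(-3,-1)
5. t=2 → B at (2,0); v=(-3,1)
6. t=2/3 → L at (0,2/3); v=(3,1)
7. t=8/3 → R at (8,10/3); v=(-3,1)

Final position: (8,10/3)
Wall sequence: RTLRBLR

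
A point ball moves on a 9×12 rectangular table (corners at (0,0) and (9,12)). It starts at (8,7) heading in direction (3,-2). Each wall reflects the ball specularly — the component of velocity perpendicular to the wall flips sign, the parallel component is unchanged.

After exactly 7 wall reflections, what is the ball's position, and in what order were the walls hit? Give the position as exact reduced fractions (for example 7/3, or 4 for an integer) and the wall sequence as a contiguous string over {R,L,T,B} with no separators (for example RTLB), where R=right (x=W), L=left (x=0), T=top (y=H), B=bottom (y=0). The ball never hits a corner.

1. t=1/3 → R at (9,19/3); v=(-3,-2)
2. t=3 → L at (0,1/3); v=(3,-2)
3. t=1/6 → B at (1/2,0); v=(3,2)
4. t=17/6 → R at (9,17/3); v=(-3,2)
5. t=3 → L at (0,35/3); v=(3,2)
6. t=1/6 → T at (1/2,12); v=(3,-2)
7. t=17/6 → R at (9,19/3); v=(-3,-2)

Final position: (9,19/3)
Wall sequence: RLBRLTR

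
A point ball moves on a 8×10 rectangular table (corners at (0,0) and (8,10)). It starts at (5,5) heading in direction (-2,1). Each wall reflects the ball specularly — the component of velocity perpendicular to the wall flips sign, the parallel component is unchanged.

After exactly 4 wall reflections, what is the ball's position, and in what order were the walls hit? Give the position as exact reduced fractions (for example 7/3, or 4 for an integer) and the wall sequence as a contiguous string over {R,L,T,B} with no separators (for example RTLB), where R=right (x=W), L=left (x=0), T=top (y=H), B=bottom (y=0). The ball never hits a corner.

1. t=5/2 → L at (0,15/2); v=(2,1)
2. t=5/2 → T at (5,10); v=(2,-1)
3. t=3/2 → R at (8,17/2); v=(-2,-1)
4. t=4 → L at (0,9/2); v=(2,-1)

Final position: (0,9/2)
Wall sequence: LTRL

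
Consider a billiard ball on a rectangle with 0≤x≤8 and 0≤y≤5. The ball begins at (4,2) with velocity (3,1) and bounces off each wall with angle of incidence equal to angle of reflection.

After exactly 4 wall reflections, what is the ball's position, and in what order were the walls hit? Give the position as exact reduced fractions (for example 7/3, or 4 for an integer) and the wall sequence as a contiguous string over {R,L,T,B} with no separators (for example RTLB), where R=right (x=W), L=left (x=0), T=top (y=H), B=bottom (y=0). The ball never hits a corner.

Final position: (8,4/3)
Wall sequence: RTLR

1. t=4/3 → R at (8,10/3); v=(-3,1)
2. t=5/3 → T at (3,5); v=(-3,-1)
3. t=1 → L at (0,4); v=(3,-1)
4. t=8/3 → R at (8,4/3); v=(-3,-1)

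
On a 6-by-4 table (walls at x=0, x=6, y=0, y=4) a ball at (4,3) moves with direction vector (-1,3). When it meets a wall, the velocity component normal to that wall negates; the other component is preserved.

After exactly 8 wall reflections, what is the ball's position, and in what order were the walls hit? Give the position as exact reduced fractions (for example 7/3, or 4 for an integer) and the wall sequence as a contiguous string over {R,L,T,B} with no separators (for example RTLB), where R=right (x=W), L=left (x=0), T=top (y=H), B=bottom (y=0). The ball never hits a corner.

1. t=1/3 → T at (11/3,4); v=(-1,-3)
2. t=4/3 → B at (7/3,0); v=(-1,3)
3. t=4/3 → T at (1,4); v=(-1,-3)
4. t=1 → L at (0,1); v=(1,-3)
5. t=1/3 → B at (1/3,0); v=(1,3)
6. t=4/3 → T at (5/3,4); v=(1,-3)
7. t=4/3 → B at (3,0); v=(1,3)
8. t=4/3 → T at (13/3,4); v=(1,-3)

Final position: (13/3,4)
Wall sequence: TBTLBTBT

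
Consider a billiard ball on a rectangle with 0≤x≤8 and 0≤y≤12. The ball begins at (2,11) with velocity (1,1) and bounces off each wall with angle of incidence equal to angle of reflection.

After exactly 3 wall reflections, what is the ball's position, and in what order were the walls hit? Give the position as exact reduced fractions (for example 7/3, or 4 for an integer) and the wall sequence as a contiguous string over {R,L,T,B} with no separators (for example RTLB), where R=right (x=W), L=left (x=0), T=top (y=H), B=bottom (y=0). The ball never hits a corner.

Final position: (1,0)
Wall sequence: TRB

1. t=1 → T at (3,12); v=(1,-1)
2. t=5 → R at (8,7); v=(-1,-1)
3. t=7 → B at (1,0); v=(-1,1)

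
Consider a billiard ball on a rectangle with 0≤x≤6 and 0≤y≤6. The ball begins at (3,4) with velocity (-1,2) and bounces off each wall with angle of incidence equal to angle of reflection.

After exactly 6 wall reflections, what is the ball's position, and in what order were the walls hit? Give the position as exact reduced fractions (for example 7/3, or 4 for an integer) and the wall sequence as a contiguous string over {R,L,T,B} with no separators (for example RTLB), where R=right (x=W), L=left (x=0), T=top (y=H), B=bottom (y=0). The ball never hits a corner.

Final position: (5,0)
Wall sequence: TLBTRB

1. t=1 → T at (2,6); v=(-1,-2)
2. t=2 → L at (0,2); v=(1,-2)
3. t=1 → B at (1,0); v=(1,2)
4. t=3 → T at (4,6); v=(1,-2)
5. t=2 → R at (6,2); v=(-1,-2)
6. t=1 → B at (5,0); v=(-1,2)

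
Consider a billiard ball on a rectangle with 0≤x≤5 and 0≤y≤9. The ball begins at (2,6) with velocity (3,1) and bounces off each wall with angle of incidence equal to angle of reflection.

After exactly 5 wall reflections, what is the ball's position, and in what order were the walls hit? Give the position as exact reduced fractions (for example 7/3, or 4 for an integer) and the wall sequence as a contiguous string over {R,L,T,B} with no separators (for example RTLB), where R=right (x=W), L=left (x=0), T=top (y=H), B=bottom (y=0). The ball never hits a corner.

Final position: (0,6)
Wall sequence: RLTRL

1. t=1 → R at (5,7); v=(-3,1)
2. t=5/3 → L at (0,26/3); v=(3,1)
3. t=1/3 → T at (1,9); v=(3,-1)
4. t=4/3 → R at (5,23/3); v=(-3,-1)
5. t=5/3 → L at (0,6); v=(3,-1)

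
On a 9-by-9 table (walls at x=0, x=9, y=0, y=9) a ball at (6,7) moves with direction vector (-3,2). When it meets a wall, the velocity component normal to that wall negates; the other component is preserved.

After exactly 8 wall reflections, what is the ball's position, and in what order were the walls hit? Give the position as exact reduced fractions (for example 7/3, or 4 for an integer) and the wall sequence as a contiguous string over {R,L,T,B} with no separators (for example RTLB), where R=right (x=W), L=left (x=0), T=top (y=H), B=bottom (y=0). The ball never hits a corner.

Final position: (0,1)
Wall sequence: TLRBLTRL

1. t=1 → T at (3,9); v=(-3,-2)
2. t=1 → L at (0,7); v=(3,-2)
3. t=3 → R at (9,1); v=(-3,-2)
4. t=1/2 → B at (15/2,0); v=(-3,2)
5. t=5/2 → L at (0,5); v=(3,2)
6. t=2 → T at (6,9); v=(3,-2)
7. t=1 → R at (9,7); v=(-3,-2)
8. t=3 → L at (0,1); v=(3,-2)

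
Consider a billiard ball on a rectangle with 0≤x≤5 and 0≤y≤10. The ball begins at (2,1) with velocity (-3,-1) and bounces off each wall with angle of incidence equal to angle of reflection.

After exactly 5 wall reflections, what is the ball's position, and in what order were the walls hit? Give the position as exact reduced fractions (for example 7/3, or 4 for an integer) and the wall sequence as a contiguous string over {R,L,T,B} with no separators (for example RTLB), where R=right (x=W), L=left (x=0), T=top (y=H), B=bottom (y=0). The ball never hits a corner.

Final position: (5,14/3)
Wall sequence: LBRLR

1. t=2/3 → L at (0,1/3); v=(3,-1)
2. t=1/3 → B at (1,0); v=(3,1)
3. t=4/3 → R at (5,4/3); v=(-3,1)
4. t=5/3 → L at (0,3); v=(3,1)
5. t=5/3 → R at (5,14/3); v=(-3,1)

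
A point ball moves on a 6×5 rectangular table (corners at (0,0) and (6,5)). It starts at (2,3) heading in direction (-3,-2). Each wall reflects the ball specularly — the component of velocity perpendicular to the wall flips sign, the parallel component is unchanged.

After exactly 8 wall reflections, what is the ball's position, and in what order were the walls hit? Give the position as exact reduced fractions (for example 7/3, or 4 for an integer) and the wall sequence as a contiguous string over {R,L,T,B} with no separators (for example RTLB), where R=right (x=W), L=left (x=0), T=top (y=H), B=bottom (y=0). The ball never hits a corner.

1. t=2/3 → L at (0,5/3); v=(3,-2)
2. t=5/6 → B at (5/2,0); v=(3,2)
3. t=7/6 → R at (6,7/3); v=(-3,2)
4. t=4/3 → T at (2,5); v=(-3,-2)
5. t=2/3 → L at (0,11/3); v=(3,-2)
6. t=11/6 → B at (11/2,0); v=(3,2)
7. t=1/6 → R at (6,1/3); v=(-3,2)
8. t=2 → L at (0,13/3); v=(3,2)

Final position: (0,13/3)
Wall sequence: LBRTLBRL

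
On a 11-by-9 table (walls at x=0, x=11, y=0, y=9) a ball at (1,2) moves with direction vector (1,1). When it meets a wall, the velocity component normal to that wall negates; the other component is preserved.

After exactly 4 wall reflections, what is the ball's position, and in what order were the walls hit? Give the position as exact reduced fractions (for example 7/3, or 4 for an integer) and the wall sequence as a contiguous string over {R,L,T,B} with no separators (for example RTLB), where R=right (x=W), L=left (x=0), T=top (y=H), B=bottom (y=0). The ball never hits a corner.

Final position: (0,5)
Wall sequence: TRBL

1. t=7 → T at (8,9); v=(1,-1)
2. t=3 → R at (11,6); v=(-1,-1)
3. t=6 → B at (5,0); v=(-1,1)
4. t=5 → L at (0,5); v=(1,1)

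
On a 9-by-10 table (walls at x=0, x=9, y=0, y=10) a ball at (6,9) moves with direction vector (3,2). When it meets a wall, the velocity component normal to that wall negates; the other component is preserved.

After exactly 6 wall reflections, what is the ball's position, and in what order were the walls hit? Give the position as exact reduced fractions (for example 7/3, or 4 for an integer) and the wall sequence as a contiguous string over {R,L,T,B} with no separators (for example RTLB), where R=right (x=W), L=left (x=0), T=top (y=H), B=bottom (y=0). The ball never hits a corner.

1. t=1/2 → T at (15/2,10); v=(3,-2)
2. t=1/2 → R at (9,9); v=(-3,-2)
3. t=3 → L at (0,3); v=(3,-2)
4. t=3/2 → B at (9/2,0); v=(3,2)
5. t=3/2 → R at (9,3); v=(-3,2)
6. t=3 → L at (0,9); v=(3,2)

Final position: (0,9)
Wall sequence: TRLBRL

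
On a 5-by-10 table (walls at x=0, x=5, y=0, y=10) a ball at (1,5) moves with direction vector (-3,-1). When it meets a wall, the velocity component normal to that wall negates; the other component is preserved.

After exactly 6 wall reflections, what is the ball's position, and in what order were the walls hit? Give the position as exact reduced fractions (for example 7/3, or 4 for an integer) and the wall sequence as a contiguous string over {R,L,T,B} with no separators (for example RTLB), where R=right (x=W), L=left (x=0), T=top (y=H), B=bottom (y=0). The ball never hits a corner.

Final position: (0,2)
Wall sequence: LRLBRL

1. t=1/3 → L at (0,14/3); v=(3,-1)
2. t=5/3 → R at (5,3); v=(-3,-1)
3. t=5/3 → L at (0,4/3); v=(3,-1)
4. t=4/3 → B at (4,0); v=(3,1)
5. t=1/3 → R at (5,1/3); v=(-3,1)
6. t=5/3 → L at (0,2); v=(3,1)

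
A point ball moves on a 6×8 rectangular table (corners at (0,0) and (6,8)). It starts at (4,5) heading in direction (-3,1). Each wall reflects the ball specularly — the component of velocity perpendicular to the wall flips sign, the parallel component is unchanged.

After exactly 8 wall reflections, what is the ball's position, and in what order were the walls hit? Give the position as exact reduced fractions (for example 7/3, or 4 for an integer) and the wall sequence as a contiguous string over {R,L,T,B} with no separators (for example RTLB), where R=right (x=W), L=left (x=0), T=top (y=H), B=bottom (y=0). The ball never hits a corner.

Final position: (6,1/3)
Wall sequence: LTRLRLBR

1. t=4/3 → L at (0,19/3); v=(3,1)
2. t=5/3 → T at (5,8); v=(3,-1)
3. t=1/3 → R at (6,23/3); v=(-3,-1)
4. t=2 → L at (0,17/3); v=(3,-1)
5. t=2 → R at (6,11/3); v=(-3,-1)
6. t=2 → L at (0,5/3); v=(3,-1)
7. t=5/3 → B at (5,0); v=(3,1)
8. t=1/3 → R at (6,1/3); v=(-3,1)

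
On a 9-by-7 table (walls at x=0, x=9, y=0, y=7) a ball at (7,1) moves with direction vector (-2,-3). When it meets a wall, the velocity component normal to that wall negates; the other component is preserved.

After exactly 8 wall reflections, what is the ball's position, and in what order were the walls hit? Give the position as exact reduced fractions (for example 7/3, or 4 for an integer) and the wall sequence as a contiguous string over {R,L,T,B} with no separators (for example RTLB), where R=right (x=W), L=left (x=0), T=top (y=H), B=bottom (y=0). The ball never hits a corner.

Final position: (1,7)
Wall sequence: BTLBTRBT

1. t=1/3 → B at (19/3,0); v=(-2,3)
2. t=7/3 → T at (5/3,7); v=(-2,-3)
3. t=5/6 → L at (0,9/2); v=(2,-3)
4. t=3/2 → B at (3,0); v=(2,3)
5. t=7/3 → T at (23/3,7); v=(2,-3)
6. t=2/3 → R at (9,5); v=(-2,-3)
7. t=5/3 → B at (17/3,0); v=(-2,3)
8. t=7/3 → T at (1,7); v=(-2,-3)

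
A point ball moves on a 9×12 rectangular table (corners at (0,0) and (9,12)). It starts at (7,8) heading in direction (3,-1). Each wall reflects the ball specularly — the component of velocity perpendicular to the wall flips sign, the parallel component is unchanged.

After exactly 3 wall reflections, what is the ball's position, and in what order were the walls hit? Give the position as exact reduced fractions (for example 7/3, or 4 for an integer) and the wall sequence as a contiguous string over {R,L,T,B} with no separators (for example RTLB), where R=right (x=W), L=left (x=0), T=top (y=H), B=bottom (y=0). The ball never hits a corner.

1. t=2/3 → R at (9,22/3); v=(-3,-1)
2. t=3 → L at (0,13/3); v=(3,-1)
3. t=3 → R at (9,4/3); v=(-3,-1)

Final position: (9,4/3)
Wall sequence: RLR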